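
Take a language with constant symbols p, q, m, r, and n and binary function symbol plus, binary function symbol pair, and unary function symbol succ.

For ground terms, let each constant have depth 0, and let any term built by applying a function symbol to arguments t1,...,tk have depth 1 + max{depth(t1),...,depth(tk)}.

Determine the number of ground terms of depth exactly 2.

Let N_k count ground terms of depth at most k. Each non-constant term of depth ≤ k is some function symbol applied to depth-≤(k−1) arguments, giving N_k = 5 + N_{k-1}^2 + N_{k-1}^2 + N_{k-1}.
N_0 = 5
N_1 = 5 + 5^2 + 5^2 + 5 = 60
N_2 = 5 + 60^2 + 60^2 + 60 = 7265
Terms of depth exactly 2: N_2 − N_1 = 7265 − 60 = 7205.

7205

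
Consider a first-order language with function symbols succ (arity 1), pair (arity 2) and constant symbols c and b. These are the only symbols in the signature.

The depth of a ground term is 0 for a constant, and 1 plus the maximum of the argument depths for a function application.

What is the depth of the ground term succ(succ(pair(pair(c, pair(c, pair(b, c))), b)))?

depth(pair(b, c)) = 1 + max(0, 0) = 1
depth(pair(c, pair(b, c))) = 1 + max(0, 1) = 2
depth(pair(c, pair(c, pair(b, c)))) = 1 + max(0, 2) = 3
depth(pair(pair(c, pair(c, pair(b, c))), b)) = 1 + max(3, 0) = 4
depth(succ(pair(pair(c, pair(c, pair(b, c))), b))) = 1 + depth(pair(pair(c, pair(c, pair(b, c))), b)) = 1 + 4 = 5
depth(succ(succ(pair(pair(c, pair(c, pair(b, c))), b)))) = 1 + depth(succ(pair(pair(c, pair(c, pair(b, c))), b))) = 1 + 5 = 6

6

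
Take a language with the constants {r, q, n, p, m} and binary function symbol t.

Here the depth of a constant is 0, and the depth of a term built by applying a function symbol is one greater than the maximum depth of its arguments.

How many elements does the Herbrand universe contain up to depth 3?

Write N_k for the number of ground terms of depth ≤ k. A term of depth ≤ k is either a constant or a function symbol applied to arguments of depth ≤ k−1, so N_k = 5 + N_{k-1}^2.
N_0 = 5
N_1 = 5 + 5^2 = 30
N_2 = 5 + 30^2 = 905
N_3 = 5 + 905^2 = 819030

819030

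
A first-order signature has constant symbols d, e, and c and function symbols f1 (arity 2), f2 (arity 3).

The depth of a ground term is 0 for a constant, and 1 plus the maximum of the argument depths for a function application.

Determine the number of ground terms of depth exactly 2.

Write N_k for the number of ground terms of depth ≤ k. A term of depth ≤ k is either a constant or a function symbol applied to arguments of depth ≤ k−1, so N_k = 3 + N_{k-1}^2 + N_{k-1}^3.
N_0 = 3
N_1 = 3 + 3^2 + 3^3 = 39
N_2 = 3 + 39^2 + 39^3 = 60843
Terms of depth exactly 2: N_2 − N_1 = 60843 − 39 = 60804.

60804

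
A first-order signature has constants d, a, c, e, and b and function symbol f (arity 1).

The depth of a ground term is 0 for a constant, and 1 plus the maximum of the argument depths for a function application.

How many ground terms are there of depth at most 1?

Write N_k for the number of ground terms of depth ≤ k. A term of depth ≤ k is either a constant or a function symbol applied to arguments of depth ≤ k−1, so N_k = 5 + N_{k-1}.
N_0 = 5
N_1 = 5 + 5 = 10
Explicitly: d, a, c, e, b, f(d), f(a), f(c), f(e), f(b).

10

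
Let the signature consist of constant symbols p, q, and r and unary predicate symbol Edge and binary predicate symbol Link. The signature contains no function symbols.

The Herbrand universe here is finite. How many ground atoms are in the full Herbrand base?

12

With no function symbols, the Herbrand universe is just the 3 constants.
Ground atoms per predicate: Edge: 3, Link: 3^2 = 9.
Herbrand base size = 3 + 9 = 12.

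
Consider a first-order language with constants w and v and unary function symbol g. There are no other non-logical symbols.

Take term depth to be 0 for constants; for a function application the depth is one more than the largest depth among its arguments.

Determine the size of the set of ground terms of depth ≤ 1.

4

If N_k denotes the number of depth-≤k ground terms, the 2 constants give N_0 = 2, and each function symbol of arity r contributes N_{k-1}^r new terms at level k: N_k = 2 + N_{k-1}.
N_0 = 2
N_1 = 2 + 2 = 4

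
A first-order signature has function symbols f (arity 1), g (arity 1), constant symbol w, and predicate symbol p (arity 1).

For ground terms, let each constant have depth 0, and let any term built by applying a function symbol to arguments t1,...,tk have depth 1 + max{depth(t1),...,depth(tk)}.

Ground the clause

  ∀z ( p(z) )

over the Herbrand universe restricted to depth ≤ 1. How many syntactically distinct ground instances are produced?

3

Ground terms of depth ≤ 1:
  Write N_k for the number of ground terms of depth ≤ k. A term of depth ≤ k is either a constant or a function symbol applied to arguments of depth ≤ k−1, so N_k = 1 + N_{k-1} + N_{k-1}.
  N_0 = 1
  N_1 = 1 + 1 + 1 = 3
So there are 3 ground terms available for substitution.
There is 1 variable to instantiate (z),  occurring in at least one literal, so different choices give different ground instances.
Number of ground instances = 3.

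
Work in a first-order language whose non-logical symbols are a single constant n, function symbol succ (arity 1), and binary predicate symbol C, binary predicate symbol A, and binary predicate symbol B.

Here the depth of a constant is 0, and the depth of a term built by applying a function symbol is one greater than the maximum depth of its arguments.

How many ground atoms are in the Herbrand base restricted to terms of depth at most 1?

12

First count ground terms of depth ≤ 1.
Write N_k for the number of ground terms of depth ≤ k. A term of depth ≤ k is either a constant or a function symbol applied to arguments of depth ≤ k−1, so N_k = 1 + N_{k-1}.
N_0 = 1
N_1 = 1 + 1 = 2
So |H| = 2.
A ground atom is a predicate applied to a tuple of terms from H, so the count is the sum over predicates of |H|^arity:
  C: 2^2 = 4;  A: 2^2 = 4;  B: 2^2 = 4
Total ground atoms: 4 + 4 + 4 = 12.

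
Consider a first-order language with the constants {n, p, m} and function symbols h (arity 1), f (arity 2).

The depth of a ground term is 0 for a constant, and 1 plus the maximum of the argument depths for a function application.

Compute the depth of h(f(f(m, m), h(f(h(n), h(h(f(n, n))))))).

7

depth(f(m, m)) = 1 + max(0, 0) = 1
depth(h(n)) = 1 + depth(n) = 1 + 0 = 1
depth(f(n, n)) = 1 + max(0, 0) = 1
depth(h(f(n, n))) = 1 + depth(f(n, n)) = 1 + 1 = 2
depth(h(h(f(n, n)))) = 1 + depth(h(f(n, n))) = 1 + 2 = 3
depth(f(h(n), h(h(f(n, n))))) = 1 + max(1, 3) = 4
depth(h(f(h(n), h(h(f(n, n)))))) = 1 + depth(f(h(n), h(h(f(n, n))))) = 1 + 4 = 5
depth(f(f(m, m), h(f(h(n), h(h(f(n, n))))))) = 1 + max(1, 5) = 6
depth(h(f(f(m, m), h(f(h(n), h(h(f(n, n)))))))) = 1 + depth(f(f(m, m), h(f(h(n), h(h(f(n, n))))))) = 1 + 6 = 7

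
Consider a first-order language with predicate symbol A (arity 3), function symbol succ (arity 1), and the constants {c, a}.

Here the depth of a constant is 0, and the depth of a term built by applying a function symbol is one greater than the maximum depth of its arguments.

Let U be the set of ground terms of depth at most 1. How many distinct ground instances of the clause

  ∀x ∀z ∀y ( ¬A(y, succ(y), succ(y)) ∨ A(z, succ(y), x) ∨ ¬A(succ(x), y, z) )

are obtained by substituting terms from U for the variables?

64

Ground terms of depth ≤ 1:
  Let N_k = |{terms of depth ≤ k}|. Then N_0 = 2 and N_k = 2 + N_{k-1} for k ≥ 1 (one summand per function symbol, arity giving the exponent).
  N_0 = 2
  N_1 = 2 + 2 = 4
  Explicitly: c, a, succ(c), succ(a).
So there are 4 ground terms available for substitution.
The body mentions every one of the 3 quantified variables; since ground terms form a free algebra, no two substitutions collapse to the same formula.
Number of ground instances = 4^3 = 64.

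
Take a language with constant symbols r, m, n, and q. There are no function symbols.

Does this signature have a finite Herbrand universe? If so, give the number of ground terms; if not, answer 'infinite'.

There are no function symbols, so every ground term is one of the 4 constants.
The Herbrand universe is {r, m, n, q}, which is finite with 4 elements.

4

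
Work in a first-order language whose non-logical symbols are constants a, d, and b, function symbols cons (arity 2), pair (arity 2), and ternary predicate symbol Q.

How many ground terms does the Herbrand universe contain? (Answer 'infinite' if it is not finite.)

The signature has at least one function symbol (cons, arity 2) and at least one constant (a).
Iterating cons gives infinitely many distinct ground terms: a, cons(a, a), cons(cons(a, a), cons(a, a)), ...
So the Herbrand universe is infinite.

infinite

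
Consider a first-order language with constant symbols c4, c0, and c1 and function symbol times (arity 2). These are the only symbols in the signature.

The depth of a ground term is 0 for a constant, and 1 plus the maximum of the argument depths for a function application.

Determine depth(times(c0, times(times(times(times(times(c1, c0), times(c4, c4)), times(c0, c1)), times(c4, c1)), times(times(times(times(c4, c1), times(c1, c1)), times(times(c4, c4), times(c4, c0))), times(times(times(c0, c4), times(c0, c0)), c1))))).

6

depth(times(c1, c0)) = 1 + max(0, 0) = 1
depth(times(c4, c4)) = 1 + max(0, 0) = 1
depth(times(times(c1, c0), times(c4, c4))) = 1 + max(1, 1) = 2
depth(times(c0, c1)) = 1 + max(0, 0) = 1
depth(times(times(times(c1, c0), times(c4, c4)), times(c0, c1))) = 1 + max(2, 1) = 3
depth(times(c4, c1)) = 1 + max(0, 0) = 1
depth(times(times(times(times(c1, c0), times(c4, c4)), times(c0, c1)), times(c4, c1))) = 1 + max(3, 1) = 4
depth(times(c1, c1)) = 1 + max(0, 0) = 1
depth(times(times(c4, c1), times(c1, c1))) = 1 + max(1, 1) = 2
depth(times(c4, c0)) = 1 + max(0, 0) = 1
depth(times(times(c4, c4), times(c4, c0))) = 1 + max(1, 1) = 2
depth(times(times(times(c4, c1), times(c1, c1)), times(times(c4, c4), times(c4, c0)))) = 1 + max(2, 2) = 3
depth(times(c0, c4)) = 1 + max(0, 0) = 1
depth(times(c0, c0)) = 1 + max(0, 0) = 1
depth(times(times(c0, c4), times(c0, c0))) = 1 + max(1, 1) = 2
depth(times(times(times(c0, c4), times(c0, c0)), c1)) = 1 + max(2, 0) = 3
depth(times(times(times(times(c4, c1), times(c1, c1)), times(times(c4, c4), times(c4, c0))), times(times(times(c0, c4), times(c0, c0)), c1))) = 1 + max(3, 3) = 4
depth(times(times(times(times(times(c1, c0), times(c4, c4)), times(c0, c1)), times(c4, c1)), times(times(times(times(c4, c1), times(c1, c1)), times(times(c4, c4), times(c4, c0))), times(times(times(c0, c4), times(c0, c0)), c1)))) = 1 + max(4, 4) = 5
depth(times(c0, times(times(times(times(times(c1, c0), times(c4, c4)), times(c0, c1)), times(c4, c1)), times(times(times(times(c4, c1), times(c1, c1)), times(times(c4, c4), times(c4, c0))), times(times(times(c0, c4), times(c0, c0)), c1))))) = 1 + max(0, 5) = 6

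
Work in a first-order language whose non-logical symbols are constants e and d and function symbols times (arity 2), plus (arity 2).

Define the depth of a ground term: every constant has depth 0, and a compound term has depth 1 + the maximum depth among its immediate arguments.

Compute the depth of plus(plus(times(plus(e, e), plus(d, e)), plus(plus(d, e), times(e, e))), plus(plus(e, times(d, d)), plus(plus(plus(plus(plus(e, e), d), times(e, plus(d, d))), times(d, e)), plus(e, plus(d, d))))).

depth(plus(e, e)) = 1 + max(0, 0) = 1
depth(plus(d, e)) = 1 + max(0, 0) = 1
depth(times(plus(e, e), plus(d, e))) = 1 + max(1, 1) = 2
depth(times(e, e)) = 1 + max(0, 0) = 1
depth(plus(plus(d, e), times(e, e))) = 1 + max(1, 1) = 2
depth(plus(times(plus(e, e), plus(d, e)), plus(plus(d, e), times(e, e)))) = 1 + max(2, 2) = 3
depth(times(d, d)) = 1 + max(0, 0) = 1
depth(plus(e, times(d, d))) = 1 + max(0, 1) = 2
depth(plus(plus(e, e), d)) = 1 + max(1, 0) = 2
depth(plus(d, d)) = 1 + max(0, 0) = 1
depth(times(e, plus(d, d))) = 1 + max(0, 1) = 2
depth(plus(plus(plus(e, e), d), times(e, plus(d, d)))) = 1 + max(2, 2) = 3
depth(times(d, e)) = 1 + max(0, 0) = 1
depth(plus(plus(plus(plus(e, e), d), times(e, plus(d, d))), times(d, e))) = 1 + max(3, 1) = 4
depth(plus(e, plus(d, d))) = 1 + max(0, 1) = 2
depth(plus(plus(plus(plus(plus(e, e), d), times(e, plus(d, d))), times(d, e)), plus(e, plus(d, d)))) = 1 + max(4, 2) = 5
depth(plus(plus(e, times(d, d)), plus(plus(plus(plus(plus(e, e), d), times(e, plus(d, d))), times(d, e)), plus(e, plus(d, d))))) = 1 + max(2, 5) = 6
depth(plus(plus(times(plus(e, e), plus(d, e)), plus(plus(d, e), times(e, e))), plus(plus(e, times(d, d)), plus(plus(plus(plus(plus(e, e), d), times(e, plus(d, d))), times(d, e)), plus(e, plus(d, d)))))) = 1 + max(3, 6) = 7

7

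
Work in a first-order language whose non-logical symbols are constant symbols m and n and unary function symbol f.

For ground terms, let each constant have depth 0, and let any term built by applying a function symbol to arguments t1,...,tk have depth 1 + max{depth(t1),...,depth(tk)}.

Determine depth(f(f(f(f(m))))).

4

depth(f(m)) = 1 + depth(m) = 1 + 0 = 1
depth(f(f(m))) = 1 + depth(f(m)) = 1 + 1 = 2
depth(f(f(f(m)))) = 1 + depth(f(f(m))) = 1 + 2 = 3
depth(f(f(f(f(m))))) = 1 + depth(f(f(f(m)))) = 1 + 3 = 4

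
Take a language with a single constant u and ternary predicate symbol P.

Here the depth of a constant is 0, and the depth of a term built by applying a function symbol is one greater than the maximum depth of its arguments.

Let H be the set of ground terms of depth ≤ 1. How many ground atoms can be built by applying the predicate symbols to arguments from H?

1

First count ground terms of depth ≤ 1.
With no function symbols every ground term is a constant, so there is exactly 1 ground term at every depth bound.
N_0 = 1
N_1 = 1
So |H| = 1.
A ground atom is a predicate applied to a tuple of terms from H, so the count is the sum over predicates of |H|^arity:
  P: 1^3 = 1
Total ground atoms: 1.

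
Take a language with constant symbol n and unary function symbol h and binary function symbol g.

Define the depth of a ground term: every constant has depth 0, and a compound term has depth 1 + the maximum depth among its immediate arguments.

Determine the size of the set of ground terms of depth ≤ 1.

3

Let N_k count ground terms of depth at most k. Each non-constant term of depth ≤ k is some function symbol applied to depth-≤(k−1) arguments, giving N_k = 1 + N_{k-1} + N_{k-1}^2.
N_0 = 1
N_1 = 1 + 1 + 1^2 = 3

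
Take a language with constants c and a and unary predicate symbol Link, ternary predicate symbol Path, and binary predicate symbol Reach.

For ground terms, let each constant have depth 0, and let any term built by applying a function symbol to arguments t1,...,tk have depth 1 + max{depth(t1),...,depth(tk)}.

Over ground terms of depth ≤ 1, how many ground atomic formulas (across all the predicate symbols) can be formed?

First count ground terms of depth ≤ 1.
With no function symbols every ground term is a constant, so there are exactly 2 ground terms at every depth bound.
N_0 = 2
N_1 = 2
Explicitly: c, a.
So |H| = 2.
Each predicate of arity r yields |H|^r ground atoms (one per choice of an r-tuple from H):
  Link: 2;  Path: 2^3 = 8;  Reach: 2^2 = 4
Total ground atoms: 2 + 8 + 4 = 14.

14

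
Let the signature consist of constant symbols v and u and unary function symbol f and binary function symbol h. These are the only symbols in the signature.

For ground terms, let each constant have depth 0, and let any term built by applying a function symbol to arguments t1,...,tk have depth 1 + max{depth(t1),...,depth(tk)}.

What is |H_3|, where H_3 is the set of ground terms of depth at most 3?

5552

Count level by level. With function symbols f/1, h/2, the terms of depth ≤ k are the 2 constants together with each function applied to depth-≤(k−1) tuples, so N_k = 2 + N_{k-1} + N_{k-1}^2.
N_0 = 2
N_1 = 2 + 2 + 2^2 = 8
N_2 = 2 + 8 + 8^2 = 74
N_3 = 2 + 74 + 74^2 = 5552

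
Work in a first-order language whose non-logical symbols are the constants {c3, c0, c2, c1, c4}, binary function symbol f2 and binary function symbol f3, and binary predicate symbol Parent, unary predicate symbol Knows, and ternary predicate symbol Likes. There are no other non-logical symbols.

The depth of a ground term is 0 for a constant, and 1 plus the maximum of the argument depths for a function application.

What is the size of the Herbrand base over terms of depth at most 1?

First count ground terms of depth ≤ 1.
Let N_k = |{terms of depth ≤ k}|. Then N_0 = 5 and N_k = 5 + N_{k-1}^2 + N_{k-1}^2 for k ≥ 1 (one summand per function symbol, arity giving the exponent).
N_0 = 5
N_1 = 5 + 5^2 + 5^2 = 55
So |H| = 55.
Each predicate of arity r yields |H|^r ground atoms (one per choice of an r-tuple from H):
  Parent: 55^2 = 3025;  Knows: 55;  Likes: 55^3 = 166375
Total ground atoms: 3025 + 55 + 166375 = 169455.

169455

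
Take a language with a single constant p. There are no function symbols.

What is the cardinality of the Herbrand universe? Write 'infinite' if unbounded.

There are no function symbols, so the only ground term is the single constant.
The Herbrand universe is {p}, finite with 1 element.

1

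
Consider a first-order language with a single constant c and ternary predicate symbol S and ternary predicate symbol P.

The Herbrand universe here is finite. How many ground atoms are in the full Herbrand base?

With no function symbols, the Herbrand universe is just the 1 constant.
Ground atoms per predicate: S: 1^3 = 1, P: 1^3 = 1.
Herbrand base size = 1 + 1 = 2.

2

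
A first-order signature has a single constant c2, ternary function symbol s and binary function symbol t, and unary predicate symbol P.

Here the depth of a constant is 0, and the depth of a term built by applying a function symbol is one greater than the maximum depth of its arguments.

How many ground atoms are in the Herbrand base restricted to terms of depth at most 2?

First count ground terms of depth ≤ 2.
Write N_k for the number of ground terms of depth ≤ k. A term of depth ≤ k is either a constant or a function symbol applied to arguments of depth ≤ k−1, so N_k = 1 + N_{k-1}^3 + N_{k-1}^2.
N_0 = 1
N_1 = 1 + 1^3 + 1^2 = 3
N_2 = 1 + 3^3 + 3^2 = 37
So |H| = 37.
For each predicate symbol, the number of ground atoms is |H| raised to its arity; summing:
  P: 37
Total ground atoms: 37.

37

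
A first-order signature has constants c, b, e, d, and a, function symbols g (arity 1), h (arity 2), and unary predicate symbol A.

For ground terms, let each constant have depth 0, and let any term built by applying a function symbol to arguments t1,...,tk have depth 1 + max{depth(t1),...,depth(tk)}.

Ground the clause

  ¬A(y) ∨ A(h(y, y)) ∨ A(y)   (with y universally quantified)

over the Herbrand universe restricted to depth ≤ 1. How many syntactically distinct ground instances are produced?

Ground terms of depth ≤ 1:
  Let N_k count ground terms of depth at most k. Each non-constant term of depth ≤ k is some function symbol applied to depth-≤(k−1) arguments, giving N_k = 5 + N_{k-1} + N_{k-1}^2.
  N_0 = 5
  N_1 = 5 + 5 + 5^2 = 35
So there are 35 ground terms available for substitution.
The clause has 1 distinct variable (y), which appears in the body. In the free term algebra distinct substitutions yield syntactically distinct ground instances.
Number of ground instances = 35.

35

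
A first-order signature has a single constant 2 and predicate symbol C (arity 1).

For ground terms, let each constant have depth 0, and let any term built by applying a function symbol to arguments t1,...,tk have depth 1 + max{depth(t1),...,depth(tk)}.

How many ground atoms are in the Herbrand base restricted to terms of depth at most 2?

First count ground terms of depth ≤ 2.
With no function symbols every ground term is a constant, so there is exactly 1 ground term at every depth bound.
N_0 = 1
N_1 = 1
N_2 = 1
Explicitly: 2.
So |H| = 1.
Each predicate of arity r yields |H|^r ground atoms (one per choice of an r-tuple from H):
  C: 1
Total ground atoms: 1.

1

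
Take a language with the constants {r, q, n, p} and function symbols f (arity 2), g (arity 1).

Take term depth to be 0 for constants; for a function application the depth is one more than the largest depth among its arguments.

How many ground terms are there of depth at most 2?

604

Write N_k for the number of ground terms of depth ≤ k. A term of depth ≤ k is either a constant or a function symbol applied to arguments of depth ≤ k−1, so N_k = 4 + N_{k-1}^2 + N_{k-1}.
N_0 = 4
N_1 = 4 + 4^2 + 4 = 24
N_2 = 4 + 24^2 + 24 = 604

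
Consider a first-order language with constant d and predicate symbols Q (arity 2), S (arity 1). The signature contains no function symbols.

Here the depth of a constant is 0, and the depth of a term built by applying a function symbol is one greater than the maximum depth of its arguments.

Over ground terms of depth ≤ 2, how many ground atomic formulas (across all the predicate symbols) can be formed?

First count ground terms of depth ≤ 2.
With no function symbols every ground term is a constant, so there is exactly 1 ground term at every depth bound.
N_0 = 1
N_1 = 1
N_2 = 1
Explicitly: d.
So |H| = 1.
Each predicate of arity r yields |H|^r ground atoms (one per choice of an r-tuple from H):
  Q: 1^2 = 1;  S: 1
Total ground atoms: 1 + 1 = 2.

2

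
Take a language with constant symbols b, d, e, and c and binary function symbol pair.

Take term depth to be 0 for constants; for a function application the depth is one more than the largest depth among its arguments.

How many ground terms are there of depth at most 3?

If N_k denotes the number of depth-≤k ground terms, the 4 constants give N_0 = 4, and each function symbol of arity r contributes N_{k-1}^r new terms at level k: N_k = 4 + N_{k-1}^2.
N_0 = 4
N_1 = 4 + 4^2 = 20
N_2 = 4 + 20^2 = 404
N_3 = 4 + 404^2 = 163220

163220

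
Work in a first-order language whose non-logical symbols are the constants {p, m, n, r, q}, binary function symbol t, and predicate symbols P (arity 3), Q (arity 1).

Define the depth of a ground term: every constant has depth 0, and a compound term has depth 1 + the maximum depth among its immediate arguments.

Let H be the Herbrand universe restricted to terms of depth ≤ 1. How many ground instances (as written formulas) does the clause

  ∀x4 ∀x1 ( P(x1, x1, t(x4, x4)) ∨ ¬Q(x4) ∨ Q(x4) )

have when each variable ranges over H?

Ground terms of depth ≤ 1:
  Write N_k for the number of ground terms of depth ≤ k. A term of depth ≤ k is either a constant or a function symbol applied to arguments of depth ≤ k−1, so N_k = 5 + N_{k-1}^2.
  N_0 = 5
  N_1 = 5 + 5^2 = 30
So there are 30 ground terms available for substitution.
The clause has 2 distinct variables (x4, x1), each appearing in the body. In the free term algebra distinct substitutions yield syntactically distinct ground instances.
Number of ground instances = 30^2 = 900.

900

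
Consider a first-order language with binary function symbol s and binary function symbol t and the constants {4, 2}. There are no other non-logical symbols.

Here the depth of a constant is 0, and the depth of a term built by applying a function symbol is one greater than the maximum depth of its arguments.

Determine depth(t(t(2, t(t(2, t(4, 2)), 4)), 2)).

5

depth(t(4, 2)) = 1 + max(0, 0) = 1
depth(t(2, t(4, 2))) = 1 + max(0, 1) = 2
depth(t(t(2, t(4, 2)), 4)) = 1 + max(2, 0) = 3
depth(t(2, t(t(2, t(4, 2)), 4))) = 1 + max(0, 3) = 4
depth(t(t(2, t(t(2, t(4, 2)), 4)), 2)) = 1 + max(4, 0) = 5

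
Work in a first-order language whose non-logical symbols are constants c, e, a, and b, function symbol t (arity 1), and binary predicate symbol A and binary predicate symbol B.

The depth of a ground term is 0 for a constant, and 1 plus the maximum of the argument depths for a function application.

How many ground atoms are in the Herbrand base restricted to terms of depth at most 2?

First count ground terms of depth ≤ 2.
If N_k denotes the number of depth-≤k ground terms, the 4 constants give N_0 = 4, and each function symbol of arity r contributes N_{k-1}^r new terms at level k: N_k = 4 + N_{k-1}.
N_0 = 4
N_1 = 4 + 4 = 8
N_2 = 4 + 8 = 12
Explicitly: c, e, a, b, t(c), t(e), t(a), t(b), t(t(c)), t(t(e)), t(t(a)), t(t(b)).
So |H| = 12.
Each predicate of arity r yields |H|^r ground atoms (one per choice of an r-tuple from H):
  A: 12^2 = 144;  B: 12^2 = 144
Total ground atoms: 144 + 144 = 288.

288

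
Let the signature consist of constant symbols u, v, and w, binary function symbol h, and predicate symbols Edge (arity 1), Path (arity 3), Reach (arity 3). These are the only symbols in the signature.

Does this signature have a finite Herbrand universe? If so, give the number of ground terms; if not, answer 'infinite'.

The signature has at least one function symbol (h, arity 2) and at least one constant (u).
Iterating h gives infinitely many distinct ground terms: u, h(u, u), h(h(u, u), h(u, u)), ...
So the Herbrand universe is infinite.

infinite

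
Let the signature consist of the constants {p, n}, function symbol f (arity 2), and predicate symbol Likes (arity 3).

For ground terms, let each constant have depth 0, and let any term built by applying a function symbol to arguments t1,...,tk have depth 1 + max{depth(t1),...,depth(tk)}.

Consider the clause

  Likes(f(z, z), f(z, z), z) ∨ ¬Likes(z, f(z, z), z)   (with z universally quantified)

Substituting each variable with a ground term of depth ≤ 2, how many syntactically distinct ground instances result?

38

Ground terms of depth ≤ 2:
  Count level by level. With function symbols f/2, the terms of depth ≤ k are the 2 constants together with each function applied to depth-≤(k−1) tuples, so N_k = 2 + N_{k-1}^2.
  N_0 = 2
  N_1 = 2 + 2^2 = 6
  N_2 = 2 + 6^2 = 38
So there are 38 ground terms available for substitution.
The body mentions the single quantified variable z; since ground terms form a free algebra, no two substitutions collapse to the same formula.
Number of ground instances = 38.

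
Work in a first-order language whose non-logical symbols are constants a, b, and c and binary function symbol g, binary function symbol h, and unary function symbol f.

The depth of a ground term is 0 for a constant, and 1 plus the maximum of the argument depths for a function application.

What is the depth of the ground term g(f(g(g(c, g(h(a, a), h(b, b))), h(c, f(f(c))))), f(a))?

6

depth(h(a, a)) = 1 + max(0, 0) = 1
depth(h(b, b)) = 1 + max(0, 0) = 1
depth(g(h(a, a), h(b, b))) = 1 + max(1, 1) = 2
depth(g(c, g(h(a, a), h(b, b)))) = 1 + max(0, 2) = 3
depth(f(c)) = 1 + depth(c) = 1 + 0 = 1
depth(f(f(c))) = 1 + depth(f(c)) = 1 + 1 = 2
depth(h(c, f(f(c)))) = 1 + max(0, 2) = 3
depth(g(g(c, g(h(a, a), h(b, b))), h(c, f(f(c))))) = 1 + max(3, 3) = 4
depth(f(g(g(c, g(h(a, a), h(b, b))), h(c, f(f(c)))))) = 1 + depth(g(g(c, g(h(a, a), h(b, b))), h(c, f(f(c))))) = 1 + 4 = 5
depth(f(a)) = 1 + depth(a) = 1 + 0 = 1
depth(g(f(g(g(c, g(h(a, a), h(b, b))), h(c, f(f(c))))), f(a))) = 1 + max(5, 1) = 6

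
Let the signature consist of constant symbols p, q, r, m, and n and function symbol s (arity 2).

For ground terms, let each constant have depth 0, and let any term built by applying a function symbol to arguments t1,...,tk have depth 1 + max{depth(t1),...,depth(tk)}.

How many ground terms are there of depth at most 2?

Let N_k = |{terms of depth ≤ k}|. Then N_0 = 5 and N_k = 5 + N_{k-1}^2 for k ≥ 1 (one summand per function symbol, arity giving the exponent).
N_0 = 5
N_1 = 5 + 5^2 = 30
N_2 = 5 + 30^2 = 905

905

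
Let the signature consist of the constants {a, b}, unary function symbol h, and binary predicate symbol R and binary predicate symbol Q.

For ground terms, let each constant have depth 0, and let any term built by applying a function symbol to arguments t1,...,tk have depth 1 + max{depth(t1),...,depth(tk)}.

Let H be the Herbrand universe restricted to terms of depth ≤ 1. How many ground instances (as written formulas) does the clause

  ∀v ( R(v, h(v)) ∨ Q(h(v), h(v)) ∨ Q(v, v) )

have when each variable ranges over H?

Ground terms of depth ≤ 1:
  If N_k denotes the number of depth-≤k ground terms, the 2 constants give N_0 = 2, and each function symbol of arity r contributes N_{k-1}^r new terms at level k: N_k = 2 + N_{k-1}.
  N_0 = 2
  N_1 = 2 + 2 = 4
  Explicitly: a, b, h(a), h(b).
So there are 4 ground terms available for substitution.
The clause has 1 distinct variable (v), which appears in the body. In the free term algebra distinct substitutions yield syntactically distinct ground instances.
Number of ground instances = 4.

4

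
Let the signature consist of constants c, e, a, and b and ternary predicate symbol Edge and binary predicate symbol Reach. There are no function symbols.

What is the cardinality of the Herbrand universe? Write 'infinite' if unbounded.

4

There are no function symbols, so every ground term is one of the 4 constants.
The Herbrand universe is {c, e, a, b}, which is finite with 4 elements.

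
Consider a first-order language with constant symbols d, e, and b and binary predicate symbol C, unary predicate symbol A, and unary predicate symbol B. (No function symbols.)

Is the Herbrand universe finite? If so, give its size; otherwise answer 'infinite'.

3

There are no function symbols, so every ground term is one of the 3 constants.
The Herbrand universe is {d, e, b}, which is finite with 3 elements.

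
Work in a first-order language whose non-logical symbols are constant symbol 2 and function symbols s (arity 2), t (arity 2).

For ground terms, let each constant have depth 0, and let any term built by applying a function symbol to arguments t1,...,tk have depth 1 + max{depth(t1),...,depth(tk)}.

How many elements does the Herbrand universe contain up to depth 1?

3

Write N_k for the number of ground terms of depth ≤ k. A term of depth ≤ k is either a constant or a function symbol applied to arguments of depth ≤ k−1, so N_k = 1 + N_{k-1}^2 + N_{k-1}^2.
N_0 = 1
N_1 = 1 + 1^2 + 1^2 = 3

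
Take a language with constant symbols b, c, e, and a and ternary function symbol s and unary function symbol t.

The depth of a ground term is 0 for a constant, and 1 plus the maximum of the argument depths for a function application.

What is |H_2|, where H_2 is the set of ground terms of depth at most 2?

373324

Let N_k count ground terms of depth at most k. Each non-constant term of depth ≤ k is some function symbol applied to depth-≤(k−1) arguments, giving N_k = 4 + N_{k-1}^3 + N_{k-1}.
N_0 = 4
N_1 = 4 + 4^3 + 4 = 72
N_2 = 4 + 72^3 + 72 = 373324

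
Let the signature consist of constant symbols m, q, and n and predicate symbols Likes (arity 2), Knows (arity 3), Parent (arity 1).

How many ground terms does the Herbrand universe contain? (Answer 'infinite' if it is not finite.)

There are no function symbols, so every ground term is one of the 3 constants.
The Herbrand universe is {m, q, n}, which is finite with 3 elements.

3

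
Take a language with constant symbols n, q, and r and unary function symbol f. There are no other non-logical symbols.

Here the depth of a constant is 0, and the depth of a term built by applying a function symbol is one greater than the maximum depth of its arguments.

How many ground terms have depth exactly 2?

3

Write N_k for the number of ground terms of depth ≤ k. A term of depth ≤ k is either a constant or a function symbol applied to arguments of depth ≤ k−1, so N_k = 3 + N_{k-1}.
N_0 = 3
N_1 = 3 + 3 = 6
N_2 = 3 + 6 = 9
Terms of depth exactly 2: N_2 − N_1 = 9 − 6 = 3.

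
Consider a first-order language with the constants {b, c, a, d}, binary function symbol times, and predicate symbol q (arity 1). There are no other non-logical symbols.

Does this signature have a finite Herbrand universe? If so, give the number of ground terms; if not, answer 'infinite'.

infinite

The signature has at least one function symbol (times, arity 2) and at least one constant (b).
Iterating times gives infinitely many distinct ground terms: b, times(b, b), times(times(b, b), times(b, b)), ...
So the Herbrand universe is infinite.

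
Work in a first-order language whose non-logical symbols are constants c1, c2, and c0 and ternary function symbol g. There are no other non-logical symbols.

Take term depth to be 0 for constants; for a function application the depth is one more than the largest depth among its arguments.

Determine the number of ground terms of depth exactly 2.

26973

Count level by level. With function symbols g/3, the terms of depth ≤ k are the 3 constants together with each function applied to depth-≤(k−1) tuples, so N_k = 3 + N_{k-1}^3.
N_0 = 3
N_1 = 3 + 3^3 = 30
N_2 = 3 + 30^3 = 27003
Terms of depth exactly 2: N_2 − N_1 = 27003 − 30 = 26973.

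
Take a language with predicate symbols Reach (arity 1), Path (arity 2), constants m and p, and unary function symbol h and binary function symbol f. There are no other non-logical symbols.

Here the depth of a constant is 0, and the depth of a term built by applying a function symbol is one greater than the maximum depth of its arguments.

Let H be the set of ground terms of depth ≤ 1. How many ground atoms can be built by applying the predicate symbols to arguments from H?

72

First count ground terms of depth ≤ 1.
Let N_k = |{terms of depth ≤ k}|. Then N_0 = 2 and N_k = 2 + N_{k-1} + N_{k-1}^2 for k ≥ 1 (one summand per function symbol, arity giving the exponent).
N_0 = 2
N_1 = 2 + 2 + 2^2 = 8
So |H| = 8.
Ground atoms are formed by filling each argument slot of a predicate with a term from H, so an r-ary predicate gives |H|^r atoms:
  Reach: 8;  Path: 8^2 = 64
Total ground atoms: 8 + 64 = 72.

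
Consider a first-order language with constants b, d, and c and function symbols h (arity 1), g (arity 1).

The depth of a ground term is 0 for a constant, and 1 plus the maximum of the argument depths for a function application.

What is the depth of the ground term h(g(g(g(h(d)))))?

depth(h(d)) = 1 + depth(d) = 1 + 0 = 1
depth(g(h(d))) = 1 + depth(h(d)) = 1 + 1 = 2
depth(g(g(h(d)))) = 1 + depth(g(h(d))) = 1 + 2 = 3
depth(g(g(g(h(d))))) = 1 + depth(g(g(h(d)))) = 1 + 3 = 4
depth(h(g(g(g(h(d)))))) = 1 + depth(g(g(g(h(d))))) = 1 + 4 = 5

5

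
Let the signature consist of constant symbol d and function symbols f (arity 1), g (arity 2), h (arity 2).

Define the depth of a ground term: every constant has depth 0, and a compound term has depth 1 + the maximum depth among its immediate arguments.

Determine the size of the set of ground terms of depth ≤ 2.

Let N_k = |{terms of depth ≤ k}|. Then N_0 = 1 and N_k = 1 + N_{k-1} + N_{k-1}^2 + N_{k-1}^2 for k ≥ 1 (one summand per function symbol, arity giving the exponent).
N_0 = 1
N_1 = 1 + 1 + 1^2 + 1^2 = 4
N_2 = 1 + 4 + 4^2 + 4^2 = 37

37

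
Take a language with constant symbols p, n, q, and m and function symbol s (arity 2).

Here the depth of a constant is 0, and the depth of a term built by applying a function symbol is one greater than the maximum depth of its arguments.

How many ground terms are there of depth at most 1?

20

Let N_k count ground terms of depth at most k. Each non-constant term of depth ≤ k is some function symbol applied to depth-≤(k−1) arguments, giving N_k = 4 + N_{k-1}^2.
N_0 = 4
N_1 = 4 + 4^2 = 20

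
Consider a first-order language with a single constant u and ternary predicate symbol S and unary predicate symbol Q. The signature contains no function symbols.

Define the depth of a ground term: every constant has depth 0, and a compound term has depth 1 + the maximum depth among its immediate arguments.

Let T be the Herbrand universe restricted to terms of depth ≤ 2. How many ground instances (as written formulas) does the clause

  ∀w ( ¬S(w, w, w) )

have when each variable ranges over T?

Ground terms of depth ≤ 2:
  With no function symbols every ground term is a constant, so there is exactly 1 ground term at every depth bound.
  N_0 = 1
  N_1 = 1
  N_2 = 1
  Explicitly: u.
So there is exactly 1 ground term available for substitution.
The variable w ranges independently over the available ground terms, and distinct assignments produce distinct instances.
Number of ground instances = 1.

1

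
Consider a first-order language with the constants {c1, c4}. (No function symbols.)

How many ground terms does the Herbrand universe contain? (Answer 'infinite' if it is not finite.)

There are no function symbols, so every ground term is one of the 2 constants.
The Herbrand universe is {c1, c4}, which is finite with 2 elements.

2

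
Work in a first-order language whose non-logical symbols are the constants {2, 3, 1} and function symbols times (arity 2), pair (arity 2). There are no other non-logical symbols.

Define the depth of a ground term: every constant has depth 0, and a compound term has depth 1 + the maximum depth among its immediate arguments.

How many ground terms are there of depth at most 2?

885

Let N_k = |{terms of depth ≤ k}|. Then N_0 = 3 and N_k = 3 + N_{k-1}^2 + N_{k-1}^2 for k ≥ 1 (one summand per function symbol, arity giving the exponent).
N_0 = 3
N_1 = 3 + 3^2 + 3^2 = 21
N_2 = 3 + 21^2 + 21^2 = 885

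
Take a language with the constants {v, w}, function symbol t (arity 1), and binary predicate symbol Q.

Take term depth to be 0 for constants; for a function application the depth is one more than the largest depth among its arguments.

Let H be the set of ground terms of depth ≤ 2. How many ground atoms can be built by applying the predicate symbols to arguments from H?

36

First count ground terms of depth ≤ 2.
Write N_k for the number of ground terms of depth ≤ k. A term of depth ≤ k is either a constant or a function symbol applied to arguments of depth ≤ k−1, so N_k = 2 + N_{k-1}.
N_0 = 2
N_1 = 2 + 2 = 4
N_2 = 2 + 4 = 6
Explicitly: v, w, t(v), t(w), t(t(v)), t(t(w)).
So |H| = 6.
For each predicate symbol, the number of ground atoms is |H| raised to its arity; summing:
  Q: 6^2 = 36
Total ground atoms: 36.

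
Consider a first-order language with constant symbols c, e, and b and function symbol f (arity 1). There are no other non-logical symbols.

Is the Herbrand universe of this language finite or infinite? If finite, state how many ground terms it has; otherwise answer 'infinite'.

infinite

The signature has at least one function symbol (f, arity 1) and at least one constant (c).
Iterating f gives infinitely many distinct ground terms: c, f(c), f(f(c)), ...
So the Herbrand universe is infinite.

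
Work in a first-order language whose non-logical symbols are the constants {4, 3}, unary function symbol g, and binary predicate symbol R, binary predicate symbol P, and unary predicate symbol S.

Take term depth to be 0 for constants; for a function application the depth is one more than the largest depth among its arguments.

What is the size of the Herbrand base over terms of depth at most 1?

First count ground terms of depth ≤ 1.
Let N_k = |{terms of depth ≤ k}|. Then N_0 = 2 and N_k = 2 + N_{k-1} for k ≥ 1 (one summand per function symbol, arity giving the exponent).
N_0 = 2
N_1 = 2 + 2 = 4
Explicitly: 4, 3, g(4), g(3).
So |H| = 4.
A ground atom is a predicate applied to a tuple of terms from H, so the count is the sum over predicates of |H|^arity:
  R: 4^2 = 16;  P: 4^2 = 16;  S: 4
Total ground atoms: 16 + 16 + 4 = 36.

36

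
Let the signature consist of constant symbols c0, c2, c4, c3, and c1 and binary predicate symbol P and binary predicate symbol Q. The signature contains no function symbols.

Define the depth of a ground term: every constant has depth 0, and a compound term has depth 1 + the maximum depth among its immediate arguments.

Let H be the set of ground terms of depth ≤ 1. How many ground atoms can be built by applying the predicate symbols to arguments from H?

50

First count ground terms of depth ≤ 1.
With no function symbols every ground term is a constant, so there are exactly 5 ground terms at every depth bound.
N_0 = 5
N_1 = 5
Explicitly: c0, c2, c4, c3, c1.
So |H| = 5.
Ground atoms are formed by filling each argument slot of a predicate with a term from H, so an r-ary predicate gives |H|^r atoms:
  P: 5^2 = 25;  Q: 5^2 = 25
Total ground atoms: 25 + 25 = 50.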